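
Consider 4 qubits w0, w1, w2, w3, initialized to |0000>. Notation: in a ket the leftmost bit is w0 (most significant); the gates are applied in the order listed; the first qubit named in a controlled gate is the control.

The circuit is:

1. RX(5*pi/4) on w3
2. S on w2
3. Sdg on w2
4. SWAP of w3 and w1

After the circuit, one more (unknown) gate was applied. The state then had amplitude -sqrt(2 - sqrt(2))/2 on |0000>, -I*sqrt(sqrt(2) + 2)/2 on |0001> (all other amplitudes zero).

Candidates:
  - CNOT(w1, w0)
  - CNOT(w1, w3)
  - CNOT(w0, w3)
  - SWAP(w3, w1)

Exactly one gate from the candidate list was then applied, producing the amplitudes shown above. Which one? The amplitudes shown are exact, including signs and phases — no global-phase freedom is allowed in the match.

The applied gate was SWAP(w3, w1). Key observation: steps 2-3 multiply out to the identity, so the circuit reduces to the remaining gates.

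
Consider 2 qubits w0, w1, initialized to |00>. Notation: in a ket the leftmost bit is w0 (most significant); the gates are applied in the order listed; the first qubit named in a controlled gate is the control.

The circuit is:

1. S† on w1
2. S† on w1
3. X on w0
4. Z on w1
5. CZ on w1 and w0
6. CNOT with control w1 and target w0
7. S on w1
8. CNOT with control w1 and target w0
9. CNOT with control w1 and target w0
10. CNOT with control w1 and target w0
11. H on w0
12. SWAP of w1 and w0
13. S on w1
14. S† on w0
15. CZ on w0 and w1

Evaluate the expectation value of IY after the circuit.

The observable IY averages to -1.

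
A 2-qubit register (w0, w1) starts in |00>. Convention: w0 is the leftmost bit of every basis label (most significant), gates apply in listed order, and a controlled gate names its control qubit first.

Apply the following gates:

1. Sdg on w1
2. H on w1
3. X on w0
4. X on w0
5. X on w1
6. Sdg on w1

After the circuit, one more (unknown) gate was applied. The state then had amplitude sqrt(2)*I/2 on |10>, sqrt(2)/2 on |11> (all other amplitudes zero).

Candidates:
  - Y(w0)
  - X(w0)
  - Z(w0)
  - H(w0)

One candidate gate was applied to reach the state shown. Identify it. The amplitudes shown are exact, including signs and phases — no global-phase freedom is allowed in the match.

The unique candidate consistent with the amplitudes is Y(w0).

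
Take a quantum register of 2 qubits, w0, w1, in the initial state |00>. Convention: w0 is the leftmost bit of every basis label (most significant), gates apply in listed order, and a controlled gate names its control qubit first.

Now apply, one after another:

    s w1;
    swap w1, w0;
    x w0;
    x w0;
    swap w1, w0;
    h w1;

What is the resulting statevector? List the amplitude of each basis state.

The resulting statevector has amplitude sqrt(2)/2 on |00>, sqrt(2)/2 on |01>, 0 on |10>, 0 on |11>.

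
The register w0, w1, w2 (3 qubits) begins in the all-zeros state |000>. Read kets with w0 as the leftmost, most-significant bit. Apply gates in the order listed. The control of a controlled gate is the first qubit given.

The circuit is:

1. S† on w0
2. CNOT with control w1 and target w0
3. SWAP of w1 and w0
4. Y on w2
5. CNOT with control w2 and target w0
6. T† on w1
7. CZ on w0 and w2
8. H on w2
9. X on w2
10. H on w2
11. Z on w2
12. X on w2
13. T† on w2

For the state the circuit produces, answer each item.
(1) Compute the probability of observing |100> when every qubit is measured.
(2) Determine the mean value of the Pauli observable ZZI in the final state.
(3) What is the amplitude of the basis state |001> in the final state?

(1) The probability of measuring |100> is 1. Key observation: steps 8-11 multiply out to the identity, so the circuit reduces to the remaining gates.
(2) The expectation value of ZZI is -1.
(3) The amplitude on |001> is 0.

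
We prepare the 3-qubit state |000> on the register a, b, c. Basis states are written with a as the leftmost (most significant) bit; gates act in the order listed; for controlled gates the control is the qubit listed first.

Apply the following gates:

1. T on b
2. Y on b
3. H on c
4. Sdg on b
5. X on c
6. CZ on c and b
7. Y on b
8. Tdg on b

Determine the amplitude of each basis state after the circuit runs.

After the circuit, the state carries amplitude -sqrt(2)*I/2 on |000>, sqrt(2)*I/2 on |001>, and 0 on every other basis state.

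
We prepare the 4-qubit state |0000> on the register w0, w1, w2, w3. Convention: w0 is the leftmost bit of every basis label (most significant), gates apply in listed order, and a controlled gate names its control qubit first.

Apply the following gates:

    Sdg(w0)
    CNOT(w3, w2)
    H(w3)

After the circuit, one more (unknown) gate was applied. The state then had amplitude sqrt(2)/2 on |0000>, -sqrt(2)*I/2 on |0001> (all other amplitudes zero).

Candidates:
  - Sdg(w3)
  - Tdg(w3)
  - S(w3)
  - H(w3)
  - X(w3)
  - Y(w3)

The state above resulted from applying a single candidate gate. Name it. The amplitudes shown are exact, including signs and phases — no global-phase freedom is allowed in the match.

The unique candidate consistent with the amplitudes is Sdg(w3).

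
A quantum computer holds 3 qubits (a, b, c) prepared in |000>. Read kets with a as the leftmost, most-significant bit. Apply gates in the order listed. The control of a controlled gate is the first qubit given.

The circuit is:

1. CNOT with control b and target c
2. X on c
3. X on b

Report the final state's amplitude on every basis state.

The resulting statevector has amplitude 1 on |011>, and 0 on every other basis state.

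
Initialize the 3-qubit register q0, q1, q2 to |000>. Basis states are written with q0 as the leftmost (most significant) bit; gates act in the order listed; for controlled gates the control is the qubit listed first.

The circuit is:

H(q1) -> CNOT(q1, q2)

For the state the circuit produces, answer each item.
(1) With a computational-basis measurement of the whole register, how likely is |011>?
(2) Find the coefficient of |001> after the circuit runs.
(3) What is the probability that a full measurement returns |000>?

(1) The probability of measuring |011> is 1/2.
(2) |001> carries amplitude 0 in the final state.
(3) The probability of measuring |000> is 1/2.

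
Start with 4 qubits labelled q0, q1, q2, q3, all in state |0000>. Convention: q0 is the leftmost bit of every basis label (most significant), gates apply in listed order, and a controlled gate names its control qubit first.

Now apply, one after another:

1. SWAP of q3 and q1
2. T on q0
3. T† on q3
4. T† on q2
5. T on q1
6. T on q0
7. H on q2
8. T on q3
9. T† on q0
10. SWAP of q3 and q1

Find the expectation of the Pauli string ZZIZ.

In the final state, ZZIZ has expectation 1.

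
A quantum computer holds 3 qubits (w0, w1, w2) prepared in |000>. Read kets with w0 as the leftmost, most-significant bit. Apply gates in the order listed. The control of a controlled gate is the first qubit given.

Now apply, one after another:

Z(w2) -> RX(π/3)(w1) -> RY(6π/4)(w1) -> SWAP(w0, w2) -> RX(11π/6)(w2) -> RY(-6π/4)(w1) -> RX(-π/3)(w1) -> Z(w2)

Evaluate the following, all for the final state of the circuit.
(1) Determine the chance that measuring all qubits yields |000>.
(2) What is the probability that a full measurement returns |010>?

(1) Outcome |000> occurs with probability sqrt(3)/4 + 1/2.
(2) A full measurement returns |010> with probability 0.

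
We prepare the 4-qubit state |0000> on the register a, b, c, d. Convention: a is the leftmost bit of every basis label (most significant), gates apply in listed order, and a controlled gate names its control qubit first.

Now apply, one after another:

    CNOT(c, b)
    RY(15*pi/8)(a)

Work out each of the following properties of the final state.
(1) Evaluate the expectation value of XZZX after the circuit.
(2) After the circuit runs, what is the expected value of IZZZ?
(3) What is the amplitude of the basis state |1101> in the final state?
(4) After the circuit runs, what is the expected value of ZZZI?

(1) The expectation value of XZZX is 0.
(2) The expectation value of IZZZ is 1.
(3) The final state's coefficient on |1101> equals 0.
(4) In the final state, ZZZI has expectation sqrt(sqrt(2) + 2)/2.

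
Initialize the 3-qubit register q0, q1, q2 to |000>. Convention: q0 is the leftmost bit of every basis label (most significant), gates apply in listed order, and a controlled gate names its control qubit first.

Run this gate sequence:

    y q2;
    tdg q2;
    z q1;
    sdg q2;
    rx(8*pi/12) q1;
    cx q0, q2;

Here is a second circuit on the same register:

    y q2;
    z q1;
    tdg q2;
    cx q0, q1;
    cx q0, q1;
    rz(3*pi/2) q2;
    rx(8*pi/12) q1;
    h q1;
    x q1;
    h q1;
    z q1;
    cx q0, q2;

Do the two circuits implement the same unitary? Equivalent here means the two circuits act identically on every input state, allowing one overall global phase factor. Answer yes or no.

Yes: on every input state the two circuits agree up to one overall phase factor.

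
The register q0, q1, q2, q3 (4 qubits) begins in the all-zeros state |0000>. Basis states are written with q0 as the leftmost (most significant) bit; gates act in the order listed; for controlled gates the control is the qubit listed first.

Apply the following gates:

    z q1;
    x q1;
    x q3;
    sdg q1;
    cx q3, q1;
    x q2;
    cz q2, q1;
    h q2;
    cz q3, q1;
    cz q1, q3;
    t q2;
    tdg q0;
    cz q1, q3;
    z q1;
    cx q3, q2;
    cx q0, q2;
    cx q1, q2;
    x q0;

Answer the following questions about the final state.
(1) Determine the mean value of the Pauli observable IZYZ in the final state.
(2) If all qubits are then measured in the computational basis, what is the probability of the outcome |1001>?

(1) In the final state, IZYZ has expectation -sqrt(2)/2.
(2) Outcome |1001> occurs with probability 1/2.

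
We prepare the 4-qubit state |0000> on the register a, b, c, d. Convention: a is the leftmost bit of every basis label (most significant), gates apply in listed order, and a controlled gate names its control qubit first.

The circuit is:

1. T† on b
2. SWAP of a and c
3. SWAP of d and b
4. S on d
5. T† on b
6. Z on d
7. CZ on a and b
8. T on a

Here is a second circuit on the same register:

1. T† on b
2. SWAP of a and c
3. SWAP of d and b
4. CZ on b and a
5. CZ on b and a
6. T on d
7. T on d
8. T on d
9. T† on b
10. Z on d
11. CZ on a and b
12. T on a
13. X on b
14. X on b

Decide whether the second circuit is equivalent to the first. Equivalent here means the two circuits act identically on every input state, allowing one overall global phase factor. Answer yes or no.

No, they are not equivalent — no single phase factor reconciles the two unitaries.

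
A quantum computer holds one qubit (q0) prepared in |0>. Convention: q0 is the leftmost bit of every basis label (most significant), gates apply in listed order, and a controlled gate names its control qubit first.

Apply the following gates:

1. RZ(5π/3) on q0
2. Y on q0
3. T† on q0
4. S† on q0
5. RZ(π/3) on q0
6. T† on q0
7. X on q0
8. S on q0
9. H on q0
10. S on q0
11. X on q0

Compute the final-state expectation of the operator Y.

The observable Y averages to -1.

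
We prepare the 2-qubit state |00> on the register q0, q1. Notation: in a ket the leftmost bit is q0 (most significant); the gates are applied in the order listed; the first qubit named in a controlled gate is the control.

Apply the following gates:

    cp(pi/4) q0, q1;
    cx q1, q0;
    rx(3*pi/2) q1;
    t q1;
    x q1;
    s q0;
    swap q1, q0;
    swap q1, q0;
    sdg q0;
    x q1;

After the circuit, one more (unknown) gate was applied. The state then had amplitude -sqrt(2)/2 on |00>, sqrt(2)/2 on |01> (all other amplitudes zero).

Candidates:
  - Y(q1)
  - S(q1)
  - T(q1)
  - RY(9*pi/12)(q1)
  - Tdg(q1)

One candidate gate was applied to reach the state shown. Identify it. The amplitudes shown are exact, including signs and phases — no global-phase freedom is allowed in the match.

The unique candidate consistent with the amplitudes is T(q1). Key observation: steps 5-10 multiply out to the identity, so the circuit reduces to the remaining gates.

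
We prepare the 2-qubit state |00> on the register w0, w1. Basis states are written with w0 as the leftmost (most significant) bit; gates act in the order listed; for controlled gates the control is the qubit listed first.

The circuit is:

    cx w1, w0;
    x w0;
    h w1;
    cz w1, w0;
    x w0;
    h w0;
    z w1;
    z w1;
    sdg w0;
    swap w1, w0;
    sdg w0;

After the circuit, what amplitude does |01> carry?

The final state's coefficient on |01> equals -I/2.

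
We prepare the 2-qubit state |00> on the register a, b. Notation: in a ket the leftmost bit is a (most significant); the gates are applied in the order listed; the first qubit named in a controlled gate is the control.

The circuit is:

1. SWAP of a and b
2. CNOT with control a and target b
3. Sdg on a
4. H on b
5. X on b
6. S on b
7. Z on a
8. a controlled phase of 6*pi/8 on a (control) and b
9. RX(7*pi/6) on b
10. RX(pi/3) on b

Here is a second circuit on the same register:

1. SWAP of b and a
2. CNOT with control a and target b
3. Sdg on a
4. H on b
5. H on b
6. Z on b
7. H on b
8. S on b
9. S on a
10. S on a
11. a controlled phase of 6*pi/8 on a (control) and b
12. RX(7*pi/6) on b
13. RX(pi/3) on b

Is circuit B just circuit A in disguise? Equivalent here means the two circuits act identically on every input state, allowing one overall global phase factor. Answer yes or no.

Yes: on every input state the two circuits agree up to one overall phase factor.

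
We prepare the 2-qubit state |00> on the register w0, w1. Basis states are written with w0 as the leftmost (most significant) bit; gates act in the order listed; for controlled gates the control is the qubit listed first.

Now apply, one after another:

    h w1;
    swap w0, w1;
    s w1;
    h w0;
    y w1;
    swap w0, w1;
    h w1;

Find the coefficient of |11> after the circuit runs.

The final state's coefficient on |11> equals sqrt(2)*I/2.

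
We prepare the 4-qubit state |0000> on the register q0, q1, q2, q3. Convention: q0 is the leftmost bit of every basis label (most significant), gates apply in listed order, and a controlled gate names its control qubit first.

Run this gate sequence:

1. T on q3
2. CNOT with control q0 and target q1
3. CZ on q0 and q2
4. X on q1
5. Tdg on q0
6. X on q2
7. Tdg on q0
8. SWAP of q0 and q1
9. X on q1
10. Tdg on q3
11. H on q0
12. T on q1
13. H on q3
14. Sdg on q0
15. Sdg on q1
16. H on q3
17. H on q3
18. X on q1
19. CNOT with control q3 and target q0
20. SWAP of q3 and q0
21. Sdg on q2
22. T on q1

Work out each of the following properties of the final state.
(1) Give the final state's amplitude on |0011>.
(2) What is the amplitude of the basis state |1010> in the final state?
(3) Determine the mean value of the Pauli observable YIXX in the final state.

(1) The amplitude on |0011> is -exp(3*I*pi/4)/2. Key observation: the block from step 16 through step 17 cancels to the identity and can be dropped.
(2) The final state's coefficient on |1010> equals -exp(3*I*pi/4)/2.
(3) The observable YIXX averages to 0.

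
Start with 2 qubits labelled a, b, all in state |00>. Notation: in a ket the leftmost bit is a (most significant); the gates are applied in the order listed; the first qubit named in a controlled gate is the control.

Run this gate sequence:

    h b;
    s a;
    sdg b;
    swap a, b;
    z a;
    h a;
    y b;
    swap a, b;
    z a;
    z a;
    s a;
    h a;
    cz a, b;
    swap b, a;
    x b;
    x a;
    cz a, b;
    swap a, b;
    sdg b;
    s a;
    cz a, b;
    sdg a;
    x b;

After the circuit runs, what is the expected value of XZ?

The observable XZ averages to -1.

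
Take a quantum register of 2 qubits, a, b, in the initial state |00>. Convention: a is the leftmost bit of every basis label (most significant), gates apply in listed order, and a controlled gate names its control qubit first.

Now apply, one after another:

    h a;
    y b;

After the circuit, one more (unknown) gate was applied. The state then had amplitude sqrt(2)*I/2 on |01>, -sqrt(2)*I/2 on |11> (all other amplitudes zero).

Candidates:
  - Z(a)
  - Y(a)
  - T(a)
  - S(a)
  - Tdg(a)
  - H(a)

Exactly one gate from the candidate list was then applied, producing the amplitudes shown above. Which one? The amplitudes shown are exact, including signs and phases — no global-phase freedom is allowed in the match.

The applied gate was Z(a).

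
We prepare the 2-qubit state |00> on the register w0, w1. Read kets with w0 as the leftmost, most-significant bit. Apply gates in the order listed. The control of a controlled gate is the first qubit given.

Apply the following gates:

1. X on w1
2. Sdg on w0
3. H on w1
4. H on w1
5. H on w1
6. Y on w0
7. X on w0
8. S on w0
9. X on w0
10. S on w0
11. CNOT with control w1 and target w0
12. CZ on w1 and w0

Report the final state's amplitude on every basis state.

After the circuit, the state carries amplitude 0 on |00>, sqrt(2)/2 on |01>, -sqrt(2)/2 on |10>, 0 on |11>. Key observation: steps 3-4 multiply out to the identity, so the circuit reduces to the remaining gates.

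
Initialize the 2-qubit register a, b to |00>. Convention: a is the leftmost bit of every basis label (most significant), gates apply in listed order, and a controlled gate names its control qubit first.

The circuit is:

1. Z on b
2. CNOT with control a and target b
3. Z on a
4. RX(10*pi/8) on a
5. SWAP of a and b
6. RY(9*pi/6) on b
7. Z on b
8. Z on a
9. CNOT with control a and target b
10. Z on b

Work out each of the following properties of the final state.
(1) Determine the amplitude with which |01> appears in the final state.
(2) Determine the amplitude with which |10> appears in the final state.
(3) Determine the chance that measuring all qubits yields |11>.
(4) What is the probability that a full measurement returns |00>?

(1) |01> carries amplitude -sqrt(2)*sqrt(2 - sqrt(2))/4 + sqrt(2)*I*sqrt(sqrt(2) + 2)/4 in the final state.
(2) |10> carries amplitude 0 in the final state.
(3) Outcome |11> occurs with probability 0.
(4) Outcome |00> occurs with probability 1/2.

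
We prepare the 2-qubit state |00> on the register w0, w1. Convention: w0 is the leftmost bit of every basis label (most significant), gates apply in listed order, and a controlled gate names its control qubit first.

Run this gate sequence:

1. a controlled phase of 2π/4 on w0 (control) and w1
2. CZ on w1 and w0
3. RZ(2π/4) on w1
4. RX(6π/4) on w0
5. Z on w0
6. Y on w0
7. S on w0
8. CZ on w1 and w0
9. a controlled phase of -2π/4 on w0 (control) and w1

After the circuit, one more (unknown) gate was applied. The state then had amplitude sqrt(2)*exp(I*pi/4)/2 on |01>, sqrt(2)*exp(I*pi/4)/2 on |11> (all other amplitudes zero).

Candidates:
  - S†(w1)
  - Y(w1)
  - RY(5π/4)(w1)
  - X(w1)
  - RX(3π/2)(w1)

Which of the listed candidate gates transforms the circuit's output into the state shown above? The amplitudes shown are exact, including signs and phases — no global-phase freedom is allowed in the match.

It was Y(w1) that produced the state shown.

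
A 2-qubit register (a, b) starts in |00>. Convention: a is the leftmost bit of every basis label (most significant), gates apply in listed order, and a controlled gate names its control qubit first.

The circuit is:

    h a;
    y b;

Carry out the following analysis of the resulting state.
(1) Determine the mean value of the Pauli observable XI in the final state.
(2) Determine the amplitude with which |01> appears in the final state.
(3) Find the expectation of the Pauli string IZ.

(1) The observable XI averages to 1.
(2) |01> carries amplitude sqrt(2)*I/2 in the final state.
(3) The expectation value of IZ is -1.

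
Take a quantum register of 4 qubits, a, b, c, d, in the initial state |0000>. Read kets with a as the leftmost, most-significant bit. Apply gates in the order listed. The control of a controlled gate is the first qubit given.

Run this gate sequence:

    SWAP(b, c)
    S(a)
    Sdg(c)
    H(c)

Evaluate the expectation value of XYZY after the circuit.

The expectation value of XYZY is 0.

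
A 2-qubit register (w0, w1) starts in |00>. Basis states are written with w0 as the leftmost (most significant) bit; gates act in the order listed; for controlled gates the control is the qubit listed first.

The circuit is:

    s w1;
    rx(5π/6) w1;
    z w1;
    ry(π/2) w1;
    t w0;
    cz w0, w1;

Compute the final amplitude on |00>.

The amplitude on |00> is (1 - I)*(sqrt(3) - I)/4.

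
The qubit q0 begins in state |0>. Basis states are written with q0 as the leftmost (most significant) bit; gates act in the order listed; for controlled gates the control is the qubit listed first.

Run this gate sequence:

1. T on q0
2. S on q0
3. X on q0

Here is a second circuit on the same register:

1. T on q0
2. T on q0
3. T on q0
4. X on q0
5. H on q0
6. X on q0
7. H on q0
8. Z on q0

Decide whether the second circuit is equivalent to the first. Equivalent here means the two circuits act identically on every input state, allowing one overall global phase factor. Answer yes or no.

Yes — the two circuits implement the same unitary up to a global phase.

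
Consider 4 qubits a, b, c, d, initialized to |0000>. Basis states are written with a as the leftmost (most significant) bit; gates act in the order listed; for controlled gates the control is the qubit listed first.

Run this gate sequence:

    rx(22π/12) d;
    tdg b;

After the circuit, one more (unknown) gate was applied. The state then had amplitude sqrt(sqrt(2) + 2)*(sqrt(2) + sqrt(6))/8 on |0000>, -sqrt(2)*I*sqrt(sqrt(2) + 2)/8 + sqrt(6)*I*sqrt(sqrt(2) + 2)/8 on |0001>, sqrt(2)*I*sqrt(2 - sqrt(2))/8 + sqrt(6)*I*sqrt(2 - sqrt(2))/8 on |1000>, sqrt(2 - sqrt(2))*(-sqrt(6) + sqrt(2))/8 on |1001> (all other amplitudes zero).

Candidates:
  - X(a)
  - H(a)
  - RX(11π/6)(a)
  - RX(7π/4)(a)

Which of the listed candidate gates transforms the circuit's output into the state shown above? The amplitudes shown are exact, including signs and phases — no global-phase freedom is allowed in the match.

The applied gate was RX(7π/4)(a).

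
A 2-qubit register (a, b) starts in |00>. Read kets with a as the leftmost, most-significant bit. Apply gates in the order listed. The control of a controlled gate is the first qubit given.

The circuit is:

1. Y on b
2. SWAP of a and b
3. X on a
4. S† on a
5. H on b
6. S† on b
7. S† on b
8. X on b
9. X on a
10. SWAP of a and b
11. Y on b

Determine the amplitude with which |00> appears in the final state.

The final state's coefficient on |00> equals -sqrt(2)/2.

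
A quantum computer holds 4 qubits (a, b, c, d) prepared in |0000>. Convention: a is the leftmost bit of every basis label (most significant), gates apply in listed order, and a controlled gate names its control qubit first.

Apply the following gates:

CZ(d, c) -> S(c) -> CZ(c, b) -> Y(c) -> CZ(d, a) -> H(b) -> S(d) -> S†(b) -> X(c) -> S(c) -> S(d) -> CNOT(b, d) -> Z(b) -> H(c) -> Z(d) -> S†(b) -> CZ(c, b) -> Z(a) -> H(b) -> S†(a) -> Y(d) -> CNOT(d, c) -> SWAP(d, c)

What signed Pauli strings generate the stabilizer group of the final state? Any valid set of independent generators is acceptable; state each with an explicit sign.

One valid set of independent stabilizer generators is -IXZI, +IZXZ, -IIZX, +ZIII (any independent generating set of the same group is equally correct).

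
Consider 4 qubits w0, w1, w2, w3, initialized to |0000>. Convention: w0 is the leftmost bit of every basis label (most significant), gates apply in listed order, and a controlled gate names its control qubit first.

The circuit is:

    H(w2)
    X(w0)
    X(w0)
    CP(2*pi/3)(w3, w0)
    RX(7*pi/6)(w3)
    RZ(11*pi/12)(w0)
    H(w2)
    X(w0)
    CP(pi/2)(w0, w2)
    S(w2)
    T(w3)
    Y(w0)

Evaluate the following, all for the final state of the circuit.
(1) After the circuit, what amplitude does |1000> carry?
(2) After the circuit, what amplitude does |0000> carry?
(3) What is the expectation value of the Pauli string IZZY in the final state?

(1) The amplitude on |1000> is 0. Key observation: gates 2-3 undo each other exactly, leaving only the rest of the circuit to track.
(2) The final state's coefficient on |0000> equals (-sqrt(2) + sqrt(6))*exp(I*pi/24)/4.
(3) The expectation value of IZZY is sqrt(2)/4.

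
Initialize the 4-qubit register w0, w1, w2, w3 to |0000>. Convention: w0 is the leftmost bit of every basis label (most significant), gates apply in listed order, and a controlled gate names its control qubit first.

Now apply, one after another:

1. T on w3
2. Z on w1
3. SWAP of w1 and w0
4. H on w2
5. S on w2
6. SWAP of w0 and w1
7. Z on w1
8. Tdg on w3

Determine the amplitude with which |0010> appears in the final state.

The amplitude on |0010> is sqrt(2)*I/2.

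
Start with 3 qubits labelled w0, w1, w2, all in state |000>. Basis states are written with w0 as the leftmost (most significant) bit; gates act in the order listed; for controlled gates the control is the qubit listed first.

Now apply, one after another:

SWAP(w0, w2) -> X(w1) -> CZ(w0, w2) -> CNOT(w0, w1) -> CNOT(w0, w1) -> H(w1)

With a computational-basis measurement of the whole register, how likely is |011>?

The probability of measuring |011> is 0. Key observation: gates 4-5 undo each other exactly, leaving only the rest of the circuit to track.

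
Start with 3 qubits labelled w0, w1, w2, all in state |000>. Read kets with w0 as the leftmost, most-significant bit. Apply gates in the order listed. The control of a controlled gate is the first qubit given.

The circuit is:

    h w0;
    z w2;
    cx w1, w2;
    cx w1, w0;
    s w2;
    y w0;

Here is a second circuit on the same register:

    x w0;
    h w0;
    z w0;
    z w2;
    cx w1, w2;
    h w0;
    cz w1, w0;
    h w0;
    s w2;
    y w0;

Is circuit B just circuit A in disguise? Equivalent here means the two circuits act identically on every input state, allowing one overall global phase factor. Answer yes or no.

Yes: on every input state the two circuits agree up to one overall phase factor.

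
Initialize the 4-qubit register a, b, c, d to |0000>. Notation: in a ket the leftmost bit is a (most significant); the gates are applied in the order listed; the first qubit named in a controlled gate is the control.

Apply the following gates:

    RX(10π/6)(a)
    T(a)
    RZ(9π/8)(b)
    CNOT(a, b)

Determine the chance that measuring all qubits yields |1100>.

A full measurement returns |1100> with probability 1/4.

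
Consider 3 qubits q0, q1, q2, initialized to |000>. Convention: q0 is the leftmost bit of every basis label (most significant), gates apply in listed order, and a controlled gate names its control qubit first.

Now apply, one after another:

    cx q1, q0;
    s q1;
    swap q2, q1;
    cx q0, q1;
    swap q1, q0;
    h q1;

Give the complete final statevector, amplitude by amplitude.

The final amplitudes are sqrt(2)/2 on |000>, sqrt(2)/2 on |010>, and 0 on every other basis state.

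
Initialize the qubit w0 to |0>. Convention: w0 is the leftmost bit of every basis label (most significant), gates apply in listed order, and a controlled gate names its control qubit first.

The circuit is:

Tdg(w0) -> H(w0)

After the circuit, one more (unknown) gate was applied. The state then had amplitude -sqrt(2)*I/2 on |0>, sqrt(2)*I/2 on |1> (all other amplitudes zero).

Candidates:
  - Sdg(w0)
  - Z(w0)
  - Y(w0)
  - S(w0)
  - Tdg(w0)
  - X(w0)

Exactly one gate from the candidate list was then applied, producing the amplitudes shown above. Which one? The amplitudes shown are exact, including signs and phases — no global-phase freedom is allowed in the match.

The applied gate was Y(w0).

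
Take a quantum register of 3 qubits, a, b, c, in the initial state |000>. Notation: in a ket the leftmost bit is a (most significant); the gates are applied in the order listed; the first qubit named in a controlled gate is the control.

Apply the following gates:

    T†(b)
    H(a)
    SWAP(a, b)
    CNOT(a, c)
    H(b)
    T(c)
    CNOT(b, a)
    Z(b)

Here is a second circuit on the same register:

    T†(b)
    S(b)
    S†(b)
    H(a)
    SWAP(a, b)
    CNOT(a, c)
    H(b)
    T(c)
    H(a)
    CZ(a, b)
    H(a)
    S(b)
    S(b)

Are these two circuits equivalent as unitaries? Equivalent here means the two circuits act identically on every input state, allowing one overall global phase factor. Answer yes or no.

Yes: on every input state the two circuits agree up to one overall phase factor.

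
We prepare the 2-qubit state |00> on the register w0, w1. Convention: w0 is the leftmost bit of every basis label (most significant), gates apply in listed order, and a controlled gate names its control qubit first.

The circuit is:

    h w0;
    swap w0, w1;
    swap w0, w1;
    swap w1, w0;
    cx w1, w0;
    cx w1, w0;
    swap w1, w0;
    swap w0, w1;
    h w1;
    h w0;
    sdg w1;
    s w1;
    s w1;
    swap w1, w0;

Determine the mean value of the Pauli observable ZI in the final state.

In the final state, ZI has expectation 1.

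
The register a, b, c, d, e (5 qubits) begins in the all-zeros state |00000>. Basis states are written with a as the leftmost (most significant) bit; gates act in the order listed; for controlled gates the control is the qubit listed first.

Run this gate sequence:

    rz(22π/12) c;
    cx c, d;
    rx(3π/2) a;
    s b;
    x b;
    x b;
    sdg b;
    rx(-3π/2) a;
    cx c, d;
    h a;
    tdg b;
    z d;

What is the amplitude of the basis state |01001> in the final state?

The final state's coefficient on |01001> equals 0. Key observation: gates 2-9 undo each other exactly, leaving only the rest of the circuit to track.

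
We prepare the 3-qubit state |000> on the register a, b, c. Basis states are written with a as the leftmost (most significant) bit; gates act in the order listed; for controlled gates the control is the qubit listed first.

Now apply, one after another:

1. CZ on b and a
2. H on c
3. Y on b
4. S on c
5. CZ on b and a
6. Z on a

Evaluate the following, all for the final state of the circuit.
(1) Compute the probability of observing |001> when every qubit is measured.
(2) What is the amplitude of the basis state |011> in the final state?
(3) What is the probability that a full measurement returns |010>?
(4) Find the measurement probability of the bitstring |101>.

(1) A full measurement returns |001> with probability 0.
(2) The final state's coefficient on |011> equals -sqrt(2)/2.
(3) A full measurement returns |010> with probability 1/2.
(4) The probability of measuring |101> is 0.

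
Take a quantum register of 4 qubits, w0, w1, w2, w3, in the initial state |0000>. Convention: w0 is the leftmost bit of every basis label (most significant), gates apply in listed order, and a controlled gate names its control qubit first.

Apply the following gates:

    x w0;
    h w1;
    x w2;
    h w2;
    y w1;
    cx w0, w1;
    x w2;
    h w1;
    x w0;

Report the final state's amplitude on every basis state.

After the circuit, the state carries amplitude -sqrt(2)*I/2 on |0100>, sqrt(2)*I/2 on |0110>, and 0 on every other basis state.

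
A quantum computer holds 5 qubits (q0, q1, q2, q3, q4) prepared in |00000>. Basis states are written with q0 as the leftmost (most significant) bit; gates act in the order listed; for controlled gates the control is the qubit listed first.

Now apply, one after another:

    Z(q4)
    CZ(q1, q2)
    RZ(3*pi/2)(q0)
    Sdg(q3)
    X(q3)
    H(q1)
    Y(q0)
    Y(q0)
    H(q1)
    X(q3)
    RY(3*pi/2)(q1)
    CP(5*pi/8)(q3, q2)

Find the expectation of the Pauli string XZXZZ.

In the final state, XZXZZ has expectation 0. Key observation: steps 5-10 multiply out to the identity, so the circuit reduces to the remaining gates.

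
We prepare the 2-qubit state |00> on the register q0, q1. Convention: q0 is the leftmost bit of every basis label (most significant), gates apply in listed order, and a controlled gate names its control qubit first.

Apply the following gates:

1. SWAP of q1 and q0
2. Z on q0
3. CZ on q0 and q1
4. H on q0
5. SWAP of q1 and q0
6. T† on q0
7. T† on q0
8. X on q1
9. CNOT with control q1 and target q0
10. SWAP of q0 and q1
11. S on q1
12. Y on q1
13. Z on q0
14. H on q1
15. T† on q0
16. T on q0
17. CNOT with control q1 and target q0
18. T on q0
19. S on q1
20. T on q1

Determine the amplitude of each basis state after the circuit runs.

The final amplitudes are I/2 on |00>, -exp(3*I*pi/4)/2 on |01>, -exp(I*pi/4)/2 on |10>, I/2 on |11>.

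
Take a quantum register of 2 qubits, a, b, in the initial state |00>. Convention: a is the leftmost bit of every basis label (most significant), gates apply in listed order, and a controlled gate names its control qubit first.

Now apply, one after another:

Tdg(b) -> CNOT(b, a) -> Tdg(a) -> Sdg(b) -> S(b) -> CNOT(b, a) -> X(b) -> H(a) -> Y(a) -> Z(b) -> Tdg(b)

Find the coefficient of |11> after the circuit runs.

|11> carries amplitude -sqrt(2)*exp(I*pi/4)/2 in the final state.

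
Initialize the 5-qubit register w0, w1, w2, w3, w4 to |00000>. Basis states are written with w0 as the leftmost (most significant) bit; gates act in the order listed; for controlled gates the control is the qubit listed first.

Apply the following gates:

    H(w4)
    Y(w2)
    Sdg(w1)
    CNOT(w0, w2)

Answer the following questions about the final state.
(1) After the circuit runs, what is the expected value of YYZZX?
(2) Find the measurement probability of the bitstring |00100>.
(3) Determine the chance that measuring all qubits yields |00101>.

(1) The observable YYZZX averages to 0.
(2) The probability of measuring |00100> is 1/2.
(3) Outcome |00101> occurs with probability 1/2.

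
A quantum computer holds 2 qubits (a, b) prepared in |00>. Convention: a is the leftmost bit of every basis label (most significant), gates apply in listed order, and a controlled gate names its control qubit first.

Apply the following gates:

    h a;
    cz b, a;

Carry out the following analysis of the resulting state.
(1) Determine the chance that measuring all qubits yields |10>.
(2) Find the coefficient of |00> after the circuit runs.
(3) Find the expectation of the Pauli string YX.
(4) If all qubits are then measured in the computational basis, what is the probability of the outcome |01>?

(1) A full measurement returns |10> with probability 1/2.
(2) |00> carries amplitude sqrt(2)/2 in the final state.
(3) The observable YX averages to 0.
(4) Outcome |01> occurs with probability 0.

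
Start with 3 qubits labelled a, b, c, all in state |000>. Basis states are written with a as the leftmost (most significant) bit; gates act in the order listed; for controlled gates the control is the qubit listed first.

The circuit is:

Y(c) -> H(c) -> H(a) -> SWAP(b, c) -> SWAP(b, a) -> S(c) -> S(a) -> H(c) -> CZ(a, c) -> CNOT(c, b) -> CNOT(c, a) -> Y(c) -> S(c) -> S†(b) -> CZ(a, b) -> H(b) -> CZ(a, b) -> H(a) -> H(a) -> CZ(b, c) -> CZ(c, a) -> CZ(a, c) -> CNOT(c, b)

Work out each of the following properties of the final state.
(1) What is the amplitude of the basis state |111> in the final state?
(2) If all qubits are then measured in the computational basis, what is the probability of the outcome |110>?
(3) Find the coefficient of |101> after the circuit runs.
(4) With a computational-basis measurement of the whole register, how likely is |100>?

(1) |111> carries amplitude -1/4 - I/4 in the final state.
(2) The probability of measuring |110> is 1/8.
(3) The final state's coefficient on |101> equals -1/4 + I/4.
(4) A full measurement returns |100> with probability 1/8.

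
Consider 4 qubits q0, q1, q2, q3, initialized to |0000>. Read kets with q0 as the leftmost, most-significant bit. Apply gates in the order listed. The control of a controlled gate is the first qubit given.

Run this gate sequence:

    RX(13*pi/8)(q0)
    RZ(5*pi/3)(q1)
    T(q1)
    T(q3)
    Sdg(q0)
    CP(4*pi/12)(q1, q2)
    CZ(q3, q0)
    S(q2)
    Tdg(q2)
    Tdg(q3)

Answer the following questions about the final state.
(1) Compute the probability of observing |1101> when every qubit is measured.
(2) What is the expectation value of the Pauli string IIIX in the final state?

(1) Outcome |1101> occurs with probability 0.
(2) The expectation value of IIIX is 0.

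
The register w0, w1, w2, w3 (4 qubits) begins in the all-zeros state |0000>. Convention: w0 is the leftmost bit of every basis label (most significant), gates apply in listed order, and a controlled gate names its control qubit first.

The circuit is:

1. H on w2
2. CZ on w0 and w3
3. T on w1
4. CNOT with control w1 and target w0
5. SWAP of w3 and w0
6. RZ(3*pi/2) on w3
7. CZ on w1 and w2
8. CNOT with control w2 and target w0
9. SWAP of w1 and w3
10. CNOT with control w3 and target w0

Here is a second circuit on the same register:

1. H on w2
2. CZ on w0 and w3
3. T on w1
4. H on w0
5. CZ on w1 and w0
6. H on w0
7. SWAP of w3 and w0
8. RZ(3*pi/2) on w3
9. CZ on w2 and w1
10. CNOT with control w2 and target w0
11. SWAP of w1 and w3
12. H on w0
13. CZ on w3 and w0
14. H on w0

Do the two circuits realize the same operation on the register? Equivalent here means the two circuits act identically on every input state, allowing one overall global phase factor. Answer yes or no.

Yes, they are equivalent — the unitaries differ by at most a global phase.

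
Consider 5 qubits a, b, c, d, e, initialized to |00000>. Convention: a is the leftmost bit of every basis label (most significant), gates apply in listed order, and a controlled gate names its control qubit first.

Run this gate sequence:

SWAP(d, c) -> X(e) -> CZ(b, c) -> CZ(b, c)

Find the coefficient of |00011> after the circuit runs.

The amplitude on |00011> is 0. Key observation: the block from step 3 through step 4 cancels to the identity and can be dropped.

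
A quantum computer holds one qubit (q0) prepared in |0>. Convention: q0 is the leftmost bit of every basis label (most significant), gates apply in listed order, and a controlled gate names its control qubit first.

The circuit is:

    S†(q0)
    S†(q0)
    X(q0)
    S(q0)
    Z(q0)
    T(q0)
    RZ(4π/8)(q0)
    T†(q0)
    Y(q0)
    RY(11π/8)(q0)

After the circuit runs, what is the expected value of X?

The expectation value of X is -sqrt(sqrt(2) + 2)/2.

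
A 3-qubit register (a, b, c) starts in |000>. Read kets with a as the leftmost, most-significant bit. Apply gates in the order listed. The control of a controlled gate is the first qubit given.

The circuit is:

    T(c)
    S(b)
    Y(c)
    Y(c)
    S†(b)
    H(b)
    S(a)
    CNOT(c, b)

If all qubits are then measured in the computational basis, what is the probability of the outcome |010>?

A full measurement returns |010> with probability 1/2. Key observation: steps 2-5 multiply out to the identity, so the circuit reduces to the remaining gates.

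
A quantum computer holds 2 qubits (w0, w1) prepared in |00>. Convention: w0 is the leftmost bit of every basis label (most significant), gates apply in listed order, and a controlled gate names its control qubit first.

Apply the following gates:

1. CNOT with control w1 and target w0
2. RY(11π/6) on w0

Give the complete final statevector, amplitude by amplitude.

After the circuit, the state carries amplitude -sqrt(6)/4 - sqrt(2)/4 on |00>, 0 on |01>, -sqrt(2)/4 + sqrt(6)/4 on |10>, 0 on |11>.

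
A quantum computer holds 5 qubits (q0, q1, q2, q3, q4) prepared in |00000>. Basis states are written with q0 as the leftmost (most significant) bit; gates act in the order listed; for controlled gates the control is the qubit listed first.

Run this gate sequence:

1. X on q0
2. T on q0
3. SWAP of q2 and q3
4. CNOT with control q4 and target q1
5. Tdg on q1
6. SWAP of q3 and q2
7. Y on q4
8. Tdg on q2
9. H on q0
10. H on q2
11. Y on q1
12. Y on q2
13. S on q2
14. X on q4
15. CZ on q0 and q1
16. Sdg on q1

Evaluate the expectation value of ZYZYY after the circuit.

The observable ZYZYY averages to 0.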